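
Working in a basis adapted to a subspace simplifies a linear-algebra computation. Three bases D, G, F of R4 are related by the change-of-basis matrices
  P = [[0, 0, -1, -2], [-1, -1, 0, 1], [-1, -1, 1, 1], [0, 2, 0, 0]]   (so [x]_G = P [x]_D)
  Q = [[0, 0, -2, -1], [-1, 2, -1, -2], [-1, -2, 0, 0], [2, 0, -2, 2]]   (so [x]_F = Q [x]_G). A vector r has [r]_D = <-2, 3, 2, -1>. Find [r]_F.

First [r]_G = P [r]_D = <0, -2, 0, 6>.
Then [r]_F = Q [r]_G = <-6, -16, 4, 12>.

<-6, -16, 4, 12>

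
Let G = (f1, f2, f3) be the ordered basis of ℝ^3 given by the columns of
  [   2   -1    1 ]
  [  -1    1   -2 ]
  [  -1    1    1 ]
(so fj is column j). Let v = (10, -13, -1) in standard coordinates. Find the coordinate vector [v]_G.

(1, -4, 4)

[v]_G is the unique c with M c = v, where M has columns f1, ..., f3.
Solving this 3x3 system gives c = (1, -4, 4).
Check: f1 - 4f2 + 4f3 = (10, -13, -1).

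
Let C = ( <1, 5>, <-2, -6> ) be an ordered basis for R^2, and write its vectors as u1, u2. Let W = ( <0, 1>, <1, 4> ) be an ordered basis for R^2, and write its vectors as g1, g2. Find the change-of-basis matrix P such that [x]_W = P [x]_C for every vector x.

[[1, 2], [1, -2]]

Let M have columns uj and N have columns gj. Then for every x, N [x]_W = x = M [x]_C, so P = N^(-1) M.
Since det N = -1, N^(-1) has integer entries; multiplying gives P = [[1, 2], [1, -2]].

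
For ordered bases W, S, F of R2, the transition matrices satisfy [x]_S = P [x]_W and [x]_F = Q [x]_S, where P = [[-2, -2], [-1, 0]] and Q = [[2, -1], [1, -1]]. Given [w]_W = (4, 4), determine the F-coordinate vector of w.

First [w]_S = P [w]_W = (-16, -4).
Then [w]_F = Q [w]_S = (-28, -12).

(-28, -12)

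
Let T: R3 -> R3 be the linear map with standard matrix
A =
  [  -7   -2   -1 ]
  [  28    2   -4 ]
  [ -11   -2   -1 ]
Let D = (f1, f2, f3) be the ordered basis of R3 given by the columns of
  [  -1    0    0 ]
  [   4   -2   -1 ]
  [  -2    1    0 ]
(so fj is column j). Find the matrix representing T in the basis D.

Let P have columns f1, ..., f3. Then [T]_D = P^(-1) A P.
Here det P = -1, so P^(-1) is integer; computing A P first and then P^(-1)(A P) gives [[-1, -3, -2], [3, -3, -2], [2, 2, -2]].

[[-1, -3, -2], [3, -3, -2], [2, 2, -2]]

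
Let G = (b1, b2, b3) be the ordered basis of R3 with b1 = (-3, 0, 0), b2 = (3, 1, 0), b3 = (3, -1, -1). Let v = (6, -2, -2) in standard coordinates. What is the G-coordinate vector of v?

(0, 0, 2)

We seek scalars with c_1 b1 + ... + c_3 b3 = v; equivalently solve M c = v where the columns of M are b1, ..., b3.
Gaussian elimination on [M | v] yields c = (0, 0, 2).
Check: 0·b1 + 0·b2 + 2b3 = (6, -2, -2).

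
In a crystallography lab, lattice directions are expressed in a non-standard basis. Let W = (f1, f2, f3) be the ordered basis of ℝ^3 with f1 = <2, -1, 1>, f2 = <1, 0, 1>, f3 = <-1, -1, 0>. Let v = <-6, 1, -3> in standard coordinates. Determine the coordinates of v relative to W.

[v]_W is the unique c with M c = v, where M has columns f1, ..., f3.
Solving this 3x3 system gives c = (-2, -1, 1).
Check: -2f1 - f2 + f3 = <-6, 1, -3>.

<-2, -1, 1>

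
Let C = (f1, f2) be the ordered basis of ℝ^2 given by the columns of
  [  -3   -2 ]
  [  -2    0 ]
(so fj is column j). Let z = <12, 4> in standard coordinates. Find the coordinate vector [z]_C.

[z]_C is the unique c with M c = z, where M has columns f1, f2.
System: -3c_1 - 2c_2 = 12, -2c_1 + 0c_2 = 4; solving gives c_1 = -2, c_2 = -3.
Check: -2f1 - 3f2 = <12, 4>.

<-2, -3>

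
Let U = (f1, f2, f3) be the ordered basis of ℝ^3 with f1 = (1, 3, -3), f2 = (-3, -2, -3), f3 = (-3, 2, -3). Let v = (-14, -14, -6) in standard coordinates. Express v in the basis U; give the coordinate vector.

(-2, 4, 0)

Write v = c_1 f1 + ... + c_3 f3 and solve for the c_i.
Gaussian elimination on [M | v] yields c = (-2, 4, 0).
Check: -2f1 + 4f2 + 0·f3 = (-14, -14, -6).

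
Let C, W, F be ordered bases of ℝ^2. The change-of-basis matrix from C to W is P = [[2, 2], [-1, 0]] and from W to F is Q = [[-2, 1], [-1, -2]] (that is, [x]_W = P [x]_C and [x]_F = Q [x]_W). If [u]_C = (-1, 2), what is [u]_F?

(-3, -4)

Apply P to get W-coordinates (2, 1), then Q to get F-coordinates.
The result is [u]_F = (-3, -4).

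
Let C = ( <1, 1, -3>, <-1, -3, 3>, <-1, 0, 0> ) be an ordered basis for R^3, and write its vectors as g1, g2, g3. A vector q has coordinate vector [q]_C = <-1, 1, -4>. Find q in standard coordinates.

q = M [q]_C, where M has columns g1, ..., g3.
Carrying out the matrix-vector product, q = <2, -4, 6>.

<2, -4, 6>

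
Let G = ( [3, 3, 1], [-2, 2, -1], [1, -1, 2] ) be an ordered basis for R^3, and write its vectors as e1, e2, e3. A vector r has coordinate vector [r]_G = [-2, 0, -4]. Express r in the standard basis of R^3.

[-10, -2, -10]

The coordinates say r = -2e1 + 0·e2 - 4e3; adding the scaled basis vectors gives [-10, -2, -10].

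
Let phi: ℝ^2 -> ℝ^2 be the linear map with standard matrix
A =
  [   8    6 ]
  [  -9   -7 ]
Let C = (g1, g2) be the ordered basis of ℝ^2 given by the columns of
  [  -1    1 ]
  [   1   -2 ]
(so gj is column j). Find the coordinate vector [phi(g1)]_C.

Column 1 of [phi]_C is the C-coordinate vector of phi(g1).
In standard coordinates phi(g1) = A g1 = [-2, 2].
Converting to C: [-2, 2] = 2g1 + 0·g2, so the coordinate vector is [2, 0].

[2, 0]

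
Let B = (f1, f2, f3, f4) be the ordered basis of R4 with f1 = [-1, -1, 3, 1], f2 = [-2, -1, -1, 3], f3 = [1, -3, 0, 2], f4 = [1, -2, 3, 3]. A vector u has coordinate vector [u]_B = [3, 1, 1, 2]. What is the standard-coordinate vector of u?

u = M [u]_B, where M has columns f1, ..., f4.
Carrying out the matrix-vector product, u = [-2, -11, 14, 14].

[-2, -11, 14, 14]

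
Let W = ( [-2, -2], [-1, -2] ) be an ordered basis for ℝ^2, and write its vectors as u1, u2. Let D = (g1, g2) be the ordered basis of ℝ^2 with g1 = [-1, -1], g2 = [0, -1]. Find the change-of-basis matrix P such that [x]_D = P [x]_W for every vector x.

Take x = uj: its W-coordinates are the j-th standard unit vector, so P e_j — column j of P — equals [uj]_D.
u1 = 2g1 + 0·g2, giving column 1 = [2, 0]; repeating for each j gives P = [[2, 1], [0, 1]].

[[2, 1], [0, 1]]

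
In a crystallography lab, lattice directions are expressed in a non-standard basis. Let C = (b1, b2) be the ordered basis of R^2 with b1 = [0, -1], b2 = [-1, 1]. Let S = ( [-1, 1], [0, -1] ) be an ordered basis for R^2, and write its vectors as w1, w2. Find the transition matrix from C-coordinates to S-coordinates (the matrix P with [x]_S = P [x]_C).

[[0, 1], [1, 0]]

Column j of P is [bj]_S, since P maps C-coordinates to S-coordinates.
Expressing b1 in S: b1 = 0·w1 + w2, so column 1 of P is [0, 1].
Doing the same for each bj gives P = [[0, 1], [1, 0]].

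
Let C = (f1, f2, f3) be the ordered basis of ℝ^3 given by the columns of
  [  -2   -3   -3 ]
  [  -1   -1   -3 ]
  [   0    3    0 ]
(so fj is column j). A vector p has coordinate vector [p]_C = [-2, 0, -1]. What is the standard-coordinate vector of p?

[7, 5, 0]

The coordinates say p = -2f1 + 0·f2 - f3; adding the scaled basis vectors gives [7, 5, 0].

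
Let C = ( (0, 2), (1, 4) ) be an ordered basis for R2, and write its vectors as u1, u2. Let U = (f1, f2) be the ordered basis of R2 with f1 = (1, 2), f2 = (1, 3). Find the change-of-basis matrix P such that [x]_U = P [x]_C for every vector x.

Take x = uj: its C-coordinates are the j-th standard unit vector, so P e_j — column j of P — equals [uj]_U.
u1 = -2f1 + 2f2, giving column 1 = (-2, 2); repeating for each j gives P = [[-2, -1], [2, 2]].

[[-2, -1], [2, 2]]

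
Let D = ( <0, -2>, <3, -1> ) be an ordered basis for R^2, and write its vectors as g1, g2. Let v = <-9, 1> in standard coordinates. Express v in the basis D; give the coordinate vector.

Write v = c_1 g1 + c_2 g2 and solve for the c_i.
System: 0c_1 + 3c_2 = -9, -2c_1 - c_2 = 1; solving gives c_1 = 1, c_2 = -3.
Check: g1 - 3g2 = <-9, 1>.

<1, -3>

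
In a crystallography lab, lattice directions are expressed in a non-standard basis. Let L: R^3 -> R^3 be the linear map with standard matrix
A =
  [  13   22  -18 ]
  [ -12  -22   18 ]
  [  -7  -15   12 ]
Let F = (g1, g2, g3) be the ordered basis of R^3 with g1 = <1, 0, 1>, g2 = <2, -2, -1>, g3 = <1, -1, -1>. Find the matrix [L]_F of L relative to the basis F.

[[1, 2, 1], [-2, 0, 3], [-2, -2, 2]]

With P the matrix whose columns are g1, ..., g3, [L]_F = P^(-1) A P.
Column by column: L(g1) = A g1 = <-5, 6, 5>; its F-coordinates <1, -2, -2> give column 1.
Continuing for each basis vector yields [L]_F = [[1, 2, 1], [-2, 0, 3], [-2, -2, 2]].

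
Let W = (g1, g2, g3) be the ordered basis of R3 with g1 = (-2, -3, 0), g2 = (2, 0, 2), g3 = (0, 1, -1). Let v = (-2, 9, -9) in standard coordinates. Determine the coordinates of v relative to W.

(-2, -3, 3)

We seek scalars with c_1 g1 + ... + c_3 g3 = v; equivalently solve M c = v where the columns of M are g1, ..., g3.
Row-reducing the augmented matrix [M | v] gives c = (-2, -3, 3).
Check: -2g1 - 3g2 + 3g3 = (-2, 9, -9).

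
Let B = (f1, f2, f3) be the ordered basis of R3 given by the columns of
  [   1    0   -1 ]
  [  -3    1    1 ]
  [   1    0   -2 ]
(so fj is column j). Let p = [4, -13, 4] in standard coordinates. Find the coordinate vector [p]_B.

[p]_B is the unique c with M c = p, where M has columns f1, ..., f3.
Row-reducing the augmented matrix [M | p] gives c = (4, -1, 0).
Check: 4f1 - f2 + 0·f3 = [4, -13, 4].

[4, -1, 0]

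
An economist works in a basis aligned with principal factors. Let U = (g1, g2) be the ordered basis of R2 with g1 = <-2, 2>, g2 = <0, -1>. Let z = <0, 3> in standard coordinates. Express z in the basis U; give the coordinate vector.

<0, -3>

Write z = c_1 g1 + c_2 g2 and solve for the c_i.
System: -2c_1 + 0c_2 = 0, 2c_1 - c_2 = 3; solving gives c_1 = 0, c_2 = -3.
Check: 0·g1 - 3g2 = <0, 3>.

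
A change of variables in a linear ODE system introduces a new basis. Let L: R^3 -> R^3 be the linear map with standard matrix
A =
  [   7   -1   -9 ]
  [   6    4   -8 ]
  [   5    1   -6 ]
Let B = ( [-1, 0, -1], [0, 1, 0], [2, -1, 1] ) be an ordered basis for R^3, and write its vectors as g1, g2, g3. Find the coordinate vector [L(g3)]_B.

Column 3 of [L]_B is the B-coordinate vector of L(g3).
In standard coordinates L(g3) = A g3 = [6, 0, 3].
Converting to B: [6, 0, 3] = 0·g1 + 3g2 + 3g3, so the coordinate vector is [0, 3, 3].

[0, 3, 3]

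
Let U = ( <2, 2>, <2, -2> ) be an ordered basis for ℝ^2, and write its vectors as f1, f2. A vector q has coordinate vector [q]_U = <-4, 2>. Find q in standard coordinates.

<-4, -12>

By definition q = -4f1 + 2f2.
Summing componentwise gives <-4, -12>.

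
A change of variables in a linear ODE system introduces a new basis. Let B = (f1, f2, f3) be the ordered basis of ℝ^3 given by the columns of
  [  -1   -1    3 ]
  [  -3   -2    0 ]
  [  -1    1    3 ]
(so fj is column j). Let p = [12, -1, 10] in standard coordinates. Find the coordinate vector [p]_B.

Write p = c_1 f1 + ... + c_3 f3 and solve for the c_i.
Gaussian elimination on [M | p] yields c = (1, -1, 4).
Check: f1 - f2 + 4f3 = [12, -1, 10].

[1, -1, 4]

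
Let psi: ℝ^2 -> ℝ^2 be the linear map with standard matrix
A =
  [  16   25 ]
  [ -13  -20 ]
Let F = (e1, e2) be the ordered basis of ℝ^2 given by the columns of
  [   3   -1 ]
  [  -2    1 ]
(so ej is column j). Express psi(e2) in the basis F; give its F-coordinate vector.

[2, -3]

Compute psi(e2) = A e2 = [9, -7] in standard coordinates.
Then write this in F-coordinates: solve for y in y_1 e1 + y_2 e2 = [9, -7].
This gives y = [2, -3], which is column 2 of [psi]_F.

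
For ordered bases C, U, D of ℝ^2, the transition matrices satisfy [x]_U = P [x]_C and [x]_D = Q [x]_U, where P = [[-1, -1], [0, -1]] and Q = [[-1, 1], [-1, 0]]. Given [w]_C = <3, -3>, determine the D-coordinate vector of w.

<3, 0>

Apply P to get U-coordinates <0, 3>, then Q to get D-coordinates.
The result is [w]_D = <3, 0>.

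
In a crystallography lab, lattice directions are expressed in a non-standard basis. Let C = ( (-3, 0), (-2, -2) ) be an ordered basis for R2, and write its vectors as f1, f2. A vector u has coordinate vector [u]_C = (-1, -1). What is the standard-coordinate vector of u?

By definition u = -f1 - f2.
Summing componentwise gives (5, 2).

(5, 2)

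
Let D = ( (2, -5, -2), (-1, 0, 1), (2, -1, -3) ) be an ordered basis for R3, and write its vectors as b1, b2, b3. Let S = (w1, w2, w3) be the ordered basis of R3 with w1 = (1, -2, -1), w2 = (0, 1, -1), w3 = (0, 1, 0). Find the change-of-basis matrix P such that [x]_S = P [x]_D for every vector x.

[[2, -1, 2], [0, 0, 1], [-1, -2, 2]]

Column j of P is [bj]_S, since P maps D-coordinates to S-coordinates.
Expressing b1 in S: b1 = 2w1 + 0·w2 - w3, so column 1 of P is (2, 0, -1).
Doing the same for each bj gives P = [[2, -1, 2], [0, 0, 1], [-1, -2, 2]].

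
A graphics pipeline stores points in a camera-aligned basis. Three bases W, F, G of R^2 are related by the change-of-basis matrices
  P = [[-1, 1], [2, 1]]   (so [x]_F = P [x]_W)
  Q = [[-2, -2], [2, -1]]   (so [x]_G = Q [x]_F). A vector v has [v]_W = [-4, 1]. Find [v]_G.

Apply P to get F-coordinates [5, -7], then Q to get G-coordinates.
The result is [v]_G = [4, 17].

[4, 17]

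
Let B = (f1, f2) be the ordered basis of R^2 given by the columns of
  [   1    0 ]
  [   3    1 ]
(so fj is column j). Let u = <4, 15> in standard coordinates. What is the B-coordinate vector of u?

<4, 3>

Write u = c_1 f1 + c_2 f2 and solve for the c_i.
System: c_1 + 0c_2 = 4, 3c_1 + c_2 = 15; solving gives c_1 = 4, c_2 = 3.
Check: 4f1 + 3f2 = <4, 15>.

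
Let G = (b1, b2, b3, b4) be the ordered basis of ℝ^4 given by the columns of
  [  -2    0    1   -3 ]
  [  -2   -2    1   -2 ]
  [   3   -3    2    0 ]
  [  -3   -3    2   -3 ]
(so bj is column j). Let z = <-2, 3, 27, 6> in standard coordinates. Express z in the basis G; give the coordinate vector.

We seek scalars with c_1 b1 + ... + c_4 b4 = z; equivalently solve M c = z where the columns of M are b1, ..., b4.
Solving this 4x4 system gives c = (4, -3, 3, -1).
Check: 4b1 - 3b2 + 3b3 - b4 = <-2, 3, 27, 6>.

<4, -3, 3, -1>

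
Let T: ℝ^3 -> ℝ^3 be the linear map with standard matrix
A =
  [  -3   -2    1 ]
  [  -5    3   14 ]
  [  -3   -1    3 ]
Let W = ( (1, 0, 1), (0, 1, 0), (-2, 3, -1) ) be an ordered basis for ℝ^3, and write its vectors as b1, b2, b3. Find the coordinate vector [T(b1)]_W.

Column 1 of [T]_W is the W-coordinate vector of T(b1).
In standard coordinates T(b1) = A b1 = (-2, 9, 0).
Converting to W: (-2, 9, 0) = 2b1 + 3b2 + 2b3, so the coordinate vector is (2, 3, 2).

(2, 3, 2)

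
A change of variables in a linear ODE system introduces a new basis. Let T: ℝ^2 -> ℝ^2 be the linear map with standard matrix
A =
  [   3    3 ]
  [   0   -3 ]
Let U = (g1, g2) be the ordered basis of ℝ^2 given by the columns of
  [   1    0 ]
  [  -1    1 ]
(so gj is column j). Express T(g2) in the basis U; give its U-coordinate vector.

(3, 0)

Column 2 of [T]_U is the U-coordinate vector of T(g2).
In standard coordinates T(g2) = A g2 = (3, -3).
Converting to U: (3, -3) = 3g1 + 0·g2, so the coordinate vector is (3, 0).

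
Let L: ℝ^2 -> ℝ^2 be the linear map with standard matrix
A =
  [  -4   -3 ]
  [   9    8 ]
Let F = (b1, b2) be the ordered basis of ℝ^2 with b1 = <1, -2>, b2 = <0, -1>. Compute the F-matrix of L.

With P the matrix whose columns are b1, b2, [L]_F = P^(-1) A P.
Column by column: L(b1) = A b1 = <2, -7>; its F-coordinates <2, 3> give column 1.
Continuing for each basis vector yields [L]_F = [[2, 3], [3, 2]].

[[2, 3], [3, 2]]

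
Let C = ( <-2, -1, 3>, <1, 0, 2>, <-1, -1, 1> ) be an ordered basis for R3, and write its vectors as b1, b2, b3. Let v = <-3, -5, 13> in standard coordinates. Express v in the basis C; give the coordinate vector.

[v]_C is the unique c with M c = v, where M has columns b1, ..., b3.
Gaussian elimination on [M | v] yields c = (1, 3, 4).
Check: b1 + 3b2 + 4b3 = <-3, -5, 13>.

<1, 3, 4>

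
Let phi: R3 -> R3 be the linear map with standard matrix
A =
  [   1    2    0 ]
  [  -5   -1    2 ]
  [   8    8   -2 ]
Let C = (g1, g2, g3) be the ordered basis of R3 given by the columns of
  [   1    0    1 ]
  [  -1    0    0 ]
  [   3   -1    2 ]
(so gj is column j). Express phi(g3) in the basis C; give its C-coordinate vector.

Column 3 of [phi]_C is the C-coordinate vector of phi(g3).
In standard coordinates phi(g3) = A g3 = <1, -1, 4>.
Converting to C: <1, -1, 4> = g1 - g2 + 0·g3, so the coordinate vector is <1, -1, 0>.

<1, -1, 0>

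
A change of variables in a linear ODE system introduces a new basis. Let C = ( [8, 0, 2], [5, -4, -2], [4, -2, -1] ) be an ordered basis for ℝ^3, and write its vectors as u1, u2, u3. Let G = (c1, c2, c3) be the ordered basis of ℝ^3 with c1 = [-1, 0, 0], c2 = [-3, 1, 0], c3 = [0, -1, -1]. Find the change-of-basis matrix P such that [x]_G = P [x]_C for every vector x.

[[-2, 1, -1], [-2, -2, -1], [-2, 2, 1]]

Take x = uj: its C-coordinates are the j-th standard unit vector, so P e_j — column j of P — equals [uj]_G.
u1 = -2c1 - 2c2 - 2c3, giving column 1 = [-2, -2, -2]; repeating for each j gives P = [[-2, 1, -1], [-2, -2, -1], [-2, 2, 1]].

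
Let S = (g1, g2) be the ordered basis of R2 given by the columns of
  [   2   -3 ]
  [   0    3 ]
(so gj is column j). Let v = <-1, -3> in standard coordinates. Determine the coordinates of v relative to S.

[v]_S is the unique c with M c = v, where M has columns g1, g2.
System: 2c_1 - 3c_2 = -1, 0c_1 + 3c_2 = -3; solving gives c_1 = -2, c_2 = -1.
Check: -2g1 - g2 = <-1, -3>.

<-2, -1>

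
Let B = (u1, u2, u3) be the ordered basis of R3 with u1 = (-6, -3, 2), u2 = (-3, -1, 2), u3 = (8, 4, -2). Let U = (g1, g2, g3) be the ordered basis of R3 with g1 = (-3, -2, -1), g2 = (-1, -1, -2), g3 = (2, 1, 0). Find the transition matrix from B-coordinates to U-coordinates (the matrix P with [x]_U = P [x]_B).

Let M have columns uj and N have columns gj. Then for every x, N [x]_U = x = M [x]_B, so P = N^(-1) M.
Since det N = 1, N^(-1) has integer entries; multiplying gives P = [[2, 0, -2], [-2, -1, 2], [-1, -2, 2]].

[[2, 0, -2], [-2, -1, 2], [-1, -2, 2]]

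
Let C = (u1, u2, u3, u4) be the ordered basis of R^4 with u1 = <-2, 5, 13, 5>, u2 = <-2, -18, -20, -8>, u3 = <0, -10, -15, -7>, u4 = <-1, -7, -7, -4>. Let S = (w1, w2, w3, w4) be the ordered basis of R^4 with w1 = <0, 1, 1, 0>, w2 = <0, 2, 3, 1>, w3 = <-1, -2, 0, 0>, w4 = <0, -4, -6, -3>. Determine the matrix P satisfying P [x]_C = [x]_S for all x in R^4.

Take x = uj: its C-coordinates are the j-th standard unit vector, so P e_j — column j of P — equals [uj]_S.
u1 = w1 + 2w2 + 2w3 - w4, giving column 1 = <1, 2, 2, -1>; repeating for each j gives P = [[1, -2, 0, -1], [2, -2, -1, 2], [2, 2, 0, 1], [-1, 2, 2, 2]].

[[1, -2, 0, -1], [2, -2, -1, 2], [2, 2, 0, 1], [-1, 2, 2, 2]]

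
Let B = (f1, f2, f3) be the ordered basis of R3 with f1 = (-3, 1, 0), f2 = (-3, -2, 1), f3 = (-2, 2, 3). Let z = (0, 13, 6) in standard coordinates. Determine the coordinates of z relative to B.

(1, -3, 3)

Write z = c_1 f1 + ... + c_3 f3 and solve for the c_i.
Solving this 3x3 system gives c = (1, -3, 3).
Check: f1 - 3f2 + 3f3 = (0, 13, 6).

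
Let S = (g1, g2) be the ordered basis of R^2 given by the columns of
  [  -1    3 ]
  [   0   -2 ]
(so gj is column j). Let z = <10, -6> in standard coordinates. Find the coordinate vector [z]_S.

[z]_S is the unique c with M c = z, where M has columns g1, g2.
System: -c_1 + 3c_2 = 10, 0c_1 - 2c_2 = -6; solving gives c_1 = -1, c_2 = 3.
Check: -g1 + 3g2 = <10, -6>.

<-1, 3>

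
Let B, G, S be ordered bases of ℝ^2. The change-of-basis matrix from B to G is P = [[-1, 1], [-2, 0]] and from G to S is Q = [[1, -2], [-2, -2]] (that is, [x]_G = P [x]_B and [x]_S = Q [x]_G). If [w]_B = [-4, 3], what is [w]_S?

[-9, -30]

First [w]_G = P [w]_B = [7, 8].
Then [w]_S = Q [w]_G = [-9, -30].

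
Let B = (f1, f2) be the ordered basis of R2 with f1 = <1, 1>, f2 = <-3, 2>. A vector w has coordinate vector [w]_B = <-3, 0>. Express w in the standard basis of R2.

<-3, -3>

By definition w = -3f1 + 0·f2.
Summing componentwise gives <-3, -3>.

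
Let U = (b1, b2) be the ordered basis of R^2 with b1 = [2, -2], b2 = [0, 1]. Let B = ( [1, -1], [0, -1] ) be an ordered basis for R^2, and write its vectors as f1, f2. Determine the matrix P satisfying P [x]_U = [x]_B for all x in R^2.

[[2, 0], [0, -1]]

Column j of P is [bj]_B, since P maps U-coordinates to B-coordinates.
Expressing b1 in B: b1 = 2f1 + 0·f2, so column 1 of P is [2, 0].
Doing the same for each bj gives P = [[2, 0], [0, -1]].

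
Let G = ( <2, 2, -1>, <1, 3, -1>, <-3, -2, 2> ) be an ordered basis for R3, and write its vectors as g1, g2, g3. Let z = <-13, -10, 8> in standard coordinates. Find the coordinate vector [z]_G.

<-2, 0, 3>

Write z = c_1 g1 + ... + c_3 g3 and solve for the c_i.
Gaussian elimination on [M | z] yields c = (-2, 0, 3).
Check: -2g1 + 0·g2 + 3g3 = <-13, -10, 8>.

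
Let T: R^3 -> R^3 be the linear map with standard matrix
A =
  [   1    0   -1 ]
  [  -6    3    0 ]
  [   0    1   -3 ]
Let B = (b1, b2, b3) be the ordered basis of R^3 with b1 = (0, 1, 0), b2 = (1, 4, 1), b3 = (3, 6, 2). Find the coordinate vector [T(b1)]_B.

Column 1 of [T]_B is the B-coordinate vector of T(b1).
In standard coordinates T(b1) = A b1 = (0, 3, 1).
Converting to B: (0, 3, 1) = -3b1 + 3b2 - b3, so the coordinate vector is (-3, 3, -1).

(-3, 3, -1)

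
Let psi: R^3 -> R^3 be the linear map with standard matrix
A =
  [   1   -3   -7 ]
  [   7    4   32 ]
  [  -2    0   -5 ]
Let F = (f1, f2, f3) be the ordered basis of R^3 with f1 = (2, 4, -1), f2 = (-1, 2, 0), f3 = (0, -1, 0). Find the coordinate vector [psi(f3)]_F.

(0, -3, -2)

Compute psi(f3) = A f3 = (3, -4, 0) in standard coordinates.
Then write this in F-coordinates: solve for y in y_1 f1 + ... + y_3 f3 = (3, -4, 0).
This gives y = (0, -3, -2), which is column 3 of [psi]_F.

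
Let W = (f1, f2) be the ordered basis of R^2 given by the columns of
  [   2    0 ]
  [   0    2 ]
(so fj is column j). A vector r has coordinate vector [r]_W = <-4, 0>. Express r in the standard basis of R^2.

<-8, 0>

By definition r = -4f1 + 0·f2.
Summing componentwise gives <-8, 0>.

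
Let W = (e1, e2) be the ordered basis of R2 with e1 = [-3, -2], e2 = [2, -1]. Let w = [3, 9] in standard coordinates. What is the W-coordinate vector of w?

[-3, -3]

Write w = c_1 e1 + c_2 e2 and solve for the c_i.
System: -3c_1 + 2c_2 = 3, -2c_1 - c_2 = 9; solving gives c_1 = -3, c_2 = -3.
Check: -3e1 - 3e2 = [3, 9].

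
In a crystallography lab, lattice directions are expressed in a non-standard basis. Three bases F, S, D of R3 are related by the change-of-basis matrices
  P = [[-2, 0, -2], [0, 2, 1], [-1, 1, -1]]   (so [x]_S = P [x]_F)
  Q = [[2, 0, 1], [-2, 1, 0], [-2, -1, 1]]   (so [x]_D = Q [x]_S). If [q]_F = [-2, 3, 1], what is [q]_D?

Apply P to get S-coordinates [2, 7, 4], then Q to get D-coordinates.
The result is [q]_D = [8, 3, -7].

[8, 3, -7]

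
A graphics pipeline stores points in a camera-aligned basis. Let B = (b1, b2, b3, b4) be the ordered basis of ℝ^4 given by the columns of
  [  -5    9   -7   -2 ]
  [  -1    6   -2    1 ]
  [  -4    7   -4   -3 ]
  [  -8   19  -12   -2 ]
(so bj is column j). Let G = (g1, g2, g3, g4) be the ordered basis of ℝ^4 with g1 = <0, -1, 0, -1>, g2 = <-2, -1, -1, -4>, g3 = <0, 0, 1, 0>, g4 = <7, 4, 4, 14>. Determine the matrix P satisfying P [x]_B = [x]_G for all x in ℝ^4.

[[-2, -1, -2, -2], [-1, -1, 0, 1], [-1, 2, 0, -2], [-1, 1, -1, 0]]

Column j of P is [bj]_G, since P maps B-coordinates to G-coordinates.
Expressing b1 in G: b1 = -2g1 - g2 - g3 - g4, so column 1 of P is <-2, -1, -1, -1>.
Doing the same for each bj gives P = [[-2, -1, -2, -2], [-1, -1, 0, 1], [-1, 2, 0, -2], [-1, 1, -1, 0]].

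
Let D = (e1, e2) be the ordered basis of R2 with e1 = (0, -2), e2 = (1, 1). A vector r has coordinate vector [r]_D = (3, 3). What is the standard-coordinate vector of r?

(3, -3)

The coordinates say r = 3e1 + 3e2; adding the scaled basis vectors gives (3, -3).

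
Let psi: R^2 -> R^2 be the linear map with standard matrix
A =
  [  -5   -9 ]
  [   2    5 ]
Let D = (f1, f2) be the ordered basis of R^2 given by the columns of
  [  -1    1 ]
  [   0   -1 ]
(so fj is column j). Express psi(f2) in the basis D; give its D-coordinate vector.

(-1, 3)

Column 2 of [psi]_D is the D-coordinate vector of psi(f2).
In standard coordinates psi(f2) = A f2 = (4, -3).
Converting to D: (4, -3) = -f1 + 3f2, so the coordinate vector is (-1, 3).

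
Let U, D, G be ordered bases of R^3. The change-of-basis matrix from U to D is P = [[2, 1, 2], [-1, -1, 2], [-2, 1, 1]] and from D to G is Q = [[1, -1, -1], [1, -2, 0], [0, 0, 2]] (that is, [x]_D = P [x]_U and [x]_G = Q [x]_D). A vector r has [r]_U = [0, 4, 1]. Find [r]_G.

[3, 10, 10]

Apply P to get D-coordinates [6, -2, 5], then Q to get G-coordinates.
The result is [r]_G = [3, 10, 10].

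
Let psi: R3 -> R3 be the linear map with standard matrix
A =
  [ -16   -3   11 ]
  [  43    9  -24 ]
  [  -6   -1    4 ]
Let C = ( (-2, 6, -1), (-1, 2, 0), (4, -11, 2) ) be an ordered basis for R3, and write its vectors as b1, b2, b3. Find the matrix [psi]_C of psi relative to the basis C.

[[2, 2, -1], [1, -2, -1], [2, 3, -3]]

Let P have columns b1, ..., b3. Then [psi]_C = P^(-1) A P.
Here det P = 1, so P^(-1) is integer; computing A P first and then P^(-1)(A P) gives [[2, 2, -1], [1, -2, -1], [2, 3, -3]].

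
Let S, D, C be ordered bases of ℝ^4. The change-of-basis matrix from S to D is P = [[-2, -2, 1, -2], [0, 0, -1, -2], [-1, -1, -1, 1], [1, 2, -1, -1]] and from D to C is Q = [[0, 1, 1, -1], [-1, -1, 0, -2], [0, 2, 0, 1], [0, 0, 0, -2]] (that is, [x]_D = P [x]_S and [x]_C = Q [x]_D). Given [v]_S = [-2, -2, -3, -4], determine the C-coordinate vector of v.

Composing the changes, [v]_C = Q P [v]_S.
Q P = [[-2, -3, -1, 0], [0, -2, 2, 6], [1, 2, -3, -5], [-2, -4, 2, 2]]; applying this to [-2, -2, -3, -4] gives [13, -26, 23, -2].

[13, -26, 23, -2]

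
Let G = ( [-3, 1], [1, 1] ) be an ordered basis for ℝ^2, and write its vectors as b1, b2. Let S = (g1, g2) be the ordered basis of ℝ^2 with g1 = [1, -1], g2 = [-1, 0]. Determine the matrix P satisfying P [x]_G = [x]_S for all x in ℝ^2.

[[-1, -1], [2, -2]]

Let M have columns bj and N have columns gj. Then for every x, N [x]_S = x = M [x]_G, so P = N^(-1) M.
Since det N = -1, N^(-1) has integer entries; multiplying gives P = [[-1, -1], [2, -2]].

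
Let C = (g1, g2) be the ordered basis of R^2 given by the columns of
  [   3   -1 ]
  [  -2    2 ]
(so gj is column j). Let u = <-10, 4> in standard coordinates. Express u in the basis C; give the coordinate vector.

<-4, -2>

Write u = c_1 g1 + c_2 g2 and solve for the c_i.
System: 3c_1 - c_2 = -10, -2c_1 + 2c_2 = 4; solving gives c_1 = -4, c_2 = -2.
Check: -4g1 - 2g2 = <-10, 4>.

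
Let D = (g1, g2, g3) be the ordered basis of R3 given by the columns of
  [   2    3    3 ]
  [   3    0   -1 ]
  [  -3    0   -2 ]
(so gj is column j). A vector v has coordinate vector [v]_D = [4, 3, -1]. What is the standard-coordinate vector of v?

[14, 13, -10]

By definition v = 4g1 + 3g2 - g3.
Summing componentwise gives [14, 13, -10].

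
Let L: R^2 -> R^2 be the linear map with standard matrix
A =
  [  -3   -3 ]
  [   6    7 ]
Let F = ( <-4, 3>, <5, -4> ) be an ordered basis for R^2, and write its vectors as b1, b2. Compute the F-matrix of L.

[[3, 2], [3, 1]]

With P the matrix whose columns are b1, b2, [L]_F = P^(-1) A P.
Column by column: L(b1) = A b1 = <3, -3>; its F-coordinates <3, 3> give column 1.
Continuing for each basis vector yields [L]_F = [[3, 2], [3, 1]].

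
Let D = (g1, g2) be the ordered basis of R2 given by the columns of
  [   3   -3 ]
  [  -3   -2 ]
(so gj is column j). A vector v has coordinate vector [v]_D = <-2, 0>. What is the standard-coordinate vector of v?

By definition v = -2g1 + 0·g2.
Summing componentwise gives <-6, 6>.

<-6, 6>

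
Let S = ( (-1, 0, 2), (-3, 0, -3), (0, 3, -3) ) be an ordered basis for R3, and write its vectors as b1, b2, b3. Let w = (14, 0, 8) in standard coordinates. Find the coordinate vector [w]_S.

[w]_S is the unique c with M c = w, where M has columns b1, ..., b3.
Row-reducing the augmented matrix [M | w] gives c = (-2, -4, 0).
Check: -2b1 - 4b2 + 0·b3 = (14, 0, 8).

(-2, -4, 0)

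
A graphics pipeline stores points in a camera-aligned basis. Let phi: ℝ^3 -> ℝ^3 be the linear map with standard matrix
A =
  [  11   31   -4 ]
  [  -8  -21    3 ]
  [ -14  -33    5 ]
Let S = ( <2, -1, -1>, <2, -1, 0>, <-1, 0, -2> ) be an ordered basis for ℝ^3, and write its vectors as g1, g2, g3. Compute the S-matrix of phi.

With P the matrix whose columns are g1, ..., g3, [phi]_S = P^(-1) A P.
Column by column: phi(g1) = A g1 = <-5, 2, 0>; its S-coordinates <-2, 0, 1> give column 1.
Continuing for each basis vector yields [phi]_S = [[-2, -3, -2], [0, -2, 0], [1, -1, -1]].

[[-2, -3, -2], [0, -2, 0], [1, -1, -1]]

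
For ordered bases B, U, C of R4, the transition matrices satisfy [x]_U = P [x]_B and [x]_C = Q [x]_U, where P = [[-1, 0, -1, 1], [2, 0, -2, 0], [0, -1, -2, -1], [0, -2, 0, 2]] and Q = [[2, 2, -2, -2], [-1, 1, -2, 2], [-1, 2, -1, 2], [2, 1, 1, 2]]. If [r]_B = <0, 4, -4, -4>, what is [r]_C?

<32, -40, -24, -16>

Composing the changes, [r]_C = Q P [r]_B.
Q P = [[2, 6, -2, 0], [3, -2, 3, 5], [5, -3, -1, 4], [0, -5, -6, 5]]; applying this to <0, 4, -4, -4> gives <32, -40, -24, -16>.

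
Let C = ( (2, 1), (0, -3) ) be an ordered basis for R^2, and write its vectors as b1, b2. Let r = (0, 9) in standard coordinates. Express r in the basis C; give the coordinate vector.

We seek scalars with c_1 b1 + c_2 b2 = r; equivalently solve M c = r where the columns of M are b1, b2.
System: 2c_1 + 0c_2 = 0, c_1 - 3c_2 = 9; solving gives c_1 = 0, c_2 = -3.
Check: 0·b1 - 3b2 = (0, 9).

(0, -3)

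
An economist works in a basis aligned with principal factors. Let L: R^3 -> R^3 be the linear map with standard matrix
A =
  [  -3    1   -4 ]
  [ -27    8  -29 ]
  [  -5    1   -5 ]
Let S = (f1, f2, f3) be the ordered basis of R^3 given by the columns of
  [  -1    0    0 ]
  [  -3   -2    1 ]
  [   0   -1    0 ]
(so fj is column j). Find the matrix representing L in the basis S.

[[0, -2, -1], [-2, -3, -1], [-1, 1, 3]]

With P the matrix whose columns are f1, ..., f3, [L]_S = P^(-1) A P.
Column by column: L(f1) = A f1 = (0, 3, 2); its S-coordinates (0, -2, -1) give column 1.
Continuing for each basis vector yields [L]_S = [[0, -2, -1], [-2, -3, -1], [-1, 1, 3]].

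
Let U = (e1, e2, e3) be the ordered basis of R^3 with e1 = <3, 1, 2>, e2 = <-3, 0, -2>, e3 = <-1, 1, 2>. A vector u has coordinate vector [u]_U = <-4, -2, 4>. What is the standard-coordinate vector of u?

<-10, 0, 4>

u = M [u]_U, where M has columns e1, ..., e3.
Carrying out the matrix-vector product, u = <-10, 0, 4>.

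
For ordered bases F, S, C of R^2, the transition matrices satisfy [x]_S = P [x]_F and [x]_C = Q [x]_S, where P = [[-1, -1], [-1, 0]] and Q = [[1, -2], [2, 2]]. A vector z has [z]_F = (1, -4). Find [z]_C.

First [z]_S = P [z]_F = (3, -1).
Then [z]_C = Q [z]_S = (5, 4).

(5, 4)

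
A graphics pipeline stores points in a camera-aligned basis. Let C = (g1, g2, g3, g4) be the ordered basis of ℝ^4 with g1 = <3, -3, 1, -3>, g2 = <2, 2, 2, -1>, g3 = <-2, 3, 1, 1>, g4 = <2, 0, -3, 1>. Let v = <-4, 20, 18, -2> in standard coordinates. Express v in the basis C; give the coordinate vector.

Write v = c_1 g1 + ... + c_4 g4 and solve for the c_i.
Solving this 4x4 system gives c = (0, 4, 4, -2).
Check: 0·g1 + 4g2 + 4g3 - 2g4 = <-4, 20, 18, -2>.

<0, 4, 4, -2>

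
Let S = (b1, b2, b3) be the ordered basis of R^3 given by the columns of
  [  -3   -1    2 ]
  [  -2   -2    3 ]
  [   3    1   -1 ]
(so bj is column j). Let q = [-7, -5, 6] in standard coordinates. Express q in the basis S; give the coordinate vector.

[2, -1, -1]

We seek scalars with c_1 b1 + ... + c_3 b3 = q; equivalently solve M c = q where the columns of M are b1, ..., b3.
Gaussian elimination on [M | q] yields c = (2, -1, -1).
Check: 2b1 - b2 - b3 = [-7, -5, 6].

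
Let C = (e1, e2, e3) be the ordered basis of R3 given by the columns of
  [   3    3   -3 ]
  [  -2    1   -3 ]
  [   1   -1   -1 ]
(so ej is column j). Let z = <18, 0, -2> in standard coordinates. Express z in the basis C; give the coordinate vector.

<2, 4, 0>

We seek scalars with c_1 e1 + ... + c_3 e3 = z; equivalently solve M c = z where the columns of M are e1, ..., e3.
Solving this 3x3 system gives c = (2, 4, 0).
Check: 2e1 + 4e2 + 0·e3 = <18, 0, -2>.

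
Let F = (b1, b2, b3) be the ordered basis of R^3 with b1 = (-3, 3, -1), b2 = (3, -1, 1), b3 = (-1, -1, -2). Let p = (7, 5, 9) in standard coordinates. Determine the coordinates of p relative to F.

(1, 2, -4)

Write p = c_1 b1 + ... + c_3 b3 and solve for the c_i.
Gaussian elimination on [M | p] yields c = (1, 2, -4).
Check: b1 + 2b2 - 4b3 = (7, 5, 9).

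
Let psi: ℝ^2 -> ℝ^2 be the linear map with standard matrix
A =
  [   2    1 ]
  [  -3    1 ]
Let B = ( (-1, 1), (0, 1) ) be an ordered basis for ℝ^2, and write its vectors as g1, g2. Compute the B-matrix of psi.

Let P have columns g1, g2. Then [psi]_B = P^(-1) A P.
Here det P = -1, so P^(-1) is integer; computing A P first and then P^(-1)(A P) gives [[1, -1], [3, 2]].

[[1, -1], [3, 2]]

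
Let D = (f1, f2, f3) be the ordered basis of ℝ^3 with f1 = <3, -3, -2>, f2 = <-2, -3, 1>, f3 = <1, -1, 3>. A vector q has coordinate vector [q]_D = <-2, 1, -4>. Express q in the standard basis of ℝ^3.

<-12, 7, -7>

By definition q = -2f1 + f2 - 4f3.
Summing componentwise gives <-12, 7, -7>.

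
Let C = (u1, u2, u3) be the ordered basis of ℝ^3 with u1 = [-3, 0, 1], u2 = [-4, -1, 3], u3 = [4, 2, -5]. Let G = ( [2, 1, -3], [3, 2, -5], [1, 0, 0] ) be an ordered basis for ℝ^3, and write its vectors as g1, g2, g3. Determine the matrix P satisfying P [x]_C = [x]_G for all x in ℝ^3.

Let M have columns uj and N have columns gj. Then for every x, N [x]_G = x = M [x]_C, so P = N^(-1) M.
Since det N = 1, N^(-1) has integer entries; multiplying gives P = [[-2, -1, 0], [1, 0, 1], [-2, -2, 1]].

[[-2, -1, 0], [1, 0, 1], [-2, -2, 1]]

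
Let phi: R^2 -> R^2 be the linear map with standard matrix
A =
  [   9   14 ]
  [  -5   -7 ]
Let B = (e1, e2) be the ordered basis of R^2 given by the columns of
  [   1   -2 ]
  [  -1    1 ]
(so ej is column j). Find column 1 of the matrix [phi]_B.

Column 1 of [phi]_B is the B-coordinate vector of phi(e1).
In standard coordinates phi(e1) = A e1 = <-5, 2>.
Converting to B: <-5, 2> = e1 + 3e2, so the coordinate vector is <1, 3>.

<1, 3>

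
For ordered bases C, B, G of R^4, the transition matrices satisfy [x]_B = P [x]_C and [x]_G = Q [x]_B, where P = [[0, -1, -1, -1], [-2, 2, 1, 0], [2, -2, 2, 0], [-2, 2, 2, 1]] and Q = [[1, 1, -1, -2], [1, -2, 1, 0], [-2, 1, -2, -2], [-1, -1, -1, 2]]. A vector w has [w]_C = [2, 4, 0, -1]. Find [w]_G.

Composing the changes, [w]_G = Q P [w]_C.
Q P = [[0, -1, -6, -3], [6, -7, -1, -1], [-2, 4, -5, 0], [-4, 5, 2, 3]]; applying this to [2, 4, 0, -1] gives [-1, -15, 12, 9].

[-1, -15, 12, 9]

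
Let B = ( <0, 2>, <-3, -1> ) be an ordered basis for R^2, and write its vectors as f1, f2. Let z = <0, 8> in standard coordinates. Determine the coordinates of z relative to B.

<4, 0>

[z]_B is the unique c with M c = z, where M has columns f1, f2.
System: 0c_1 - 3c_2 = 0, 2c_1 - c_2 = 8; solving gives c_1 = 4, c_2 = 0.
Check: 4f1 + 0·f2 = <0, 8>.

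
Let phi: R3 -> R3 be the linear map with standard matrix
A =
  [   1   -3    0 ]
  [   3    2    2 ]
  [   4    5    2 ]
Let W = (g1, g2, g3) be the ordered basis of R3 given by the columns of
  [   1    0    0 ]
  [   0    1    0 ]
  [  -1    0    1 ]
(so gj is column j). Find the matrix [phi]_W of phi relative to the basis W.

Let P have columns g1, ..., g3. Then [phi]_W = P^(-1) A P.
Here det P = 1, so P^(-1) is integer; computing A P first and then P^(-1)(A P) gives [[1, -3, 0], [1, 2, 2], [3, 2, 2]].

[[1, -3, 0], [1, 2, 2], [3, 2, 2]]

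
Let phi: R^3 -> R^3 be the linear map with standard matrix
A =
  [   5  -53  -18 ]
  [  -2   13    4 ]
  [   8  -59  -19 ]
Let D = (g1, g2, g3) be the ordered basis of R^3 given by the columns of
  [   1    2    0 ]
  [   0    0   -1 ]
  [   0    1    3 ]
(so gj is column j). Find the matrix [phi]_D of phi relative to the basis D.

[[1, -2, 1], [2, -3, -1], [2, 0, 1]]

Let P have columns g1, ..., g3. Then [phi]_D = P^(-1) A P.
Here det P = 1, so P^(-1) is integer; computing A P first and then P^(-1)(A P) gives [[1, -2, 1], [2, -3, -1], [2, 0, 1]].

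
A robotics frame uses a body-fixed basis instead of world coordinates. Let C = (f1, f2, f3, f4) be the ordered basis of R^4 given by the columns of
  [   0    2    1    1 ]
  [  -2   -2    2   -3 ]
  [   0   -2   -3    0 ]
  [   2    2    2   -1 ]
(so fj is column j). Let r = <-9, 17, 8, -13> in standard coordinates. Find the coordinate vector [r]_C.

Write r = c_1 f1 + ... + c_4 f4 and solve for the c_i.
Solving this 4x4 system gives c = (-3, -4, 0, -1).
Check: -3f1 - 4f2 + 0·f3 - f4 = <-9, 17, 8, -13>.

<-3, -4, 0, -1>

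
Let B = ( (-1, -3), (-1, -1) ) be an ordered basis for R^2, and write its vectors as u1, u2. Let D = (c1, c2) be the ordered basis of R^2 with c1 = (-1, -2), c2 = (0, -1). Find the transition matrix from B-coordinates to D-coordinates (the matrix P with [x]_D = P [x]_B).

[[1, 1], [1, -1]]

Take x = uj: its B-coordinates are the j-th standard unit vector, so P e_j — column j of P — equals [uj]_D.
u1 = c1 + c2, giving column 1 = (1, 1); repeating for each j gives P = [[1, 1], [1, -1]].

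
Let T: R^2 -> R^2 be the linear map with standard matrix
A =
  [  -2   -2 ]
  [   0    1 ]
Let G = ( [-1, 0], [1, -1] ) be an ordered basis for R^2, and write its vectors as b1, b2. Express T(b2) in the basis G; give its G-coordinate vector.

Column 2 of [T]_G is the G-coordinate vector of T(b2).
In standard coordinates T(b2) = A b2 = [0, -1].
Converting to G: [0, -1] = b1 + b2, so the coordinate vector is [1, 1].

[1, 1]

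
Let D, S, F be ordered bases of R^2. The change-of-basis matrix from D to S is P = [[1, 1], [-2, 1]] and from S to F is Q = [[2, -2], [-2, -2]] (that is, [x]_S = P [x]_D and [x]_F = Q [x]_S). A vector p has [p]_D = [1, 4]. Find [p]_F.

[6, -14]

Apply P to get S-coordinates [5, 2], then Q to get F-coordinates.
The result is [p]_F = [6, -14].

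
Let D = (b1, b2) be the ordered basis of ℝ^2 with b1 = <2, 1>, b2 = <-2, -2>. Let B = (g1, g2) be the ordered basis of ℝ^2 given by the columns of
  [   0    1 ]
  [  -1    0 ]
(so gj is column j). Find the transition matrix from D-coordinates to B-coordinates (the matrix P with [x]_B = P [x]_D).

[[-1, 2], [2, -2]]

Take x = bj: its D-coordinates are the j-th standard unit vector, so P e_j — column j of P — equals [bj]_B.
b1 = -g1 + 2g2, giving column 1 = <-1, 2>; repeating for each j gives P = [[-1, 2], [2, -2]].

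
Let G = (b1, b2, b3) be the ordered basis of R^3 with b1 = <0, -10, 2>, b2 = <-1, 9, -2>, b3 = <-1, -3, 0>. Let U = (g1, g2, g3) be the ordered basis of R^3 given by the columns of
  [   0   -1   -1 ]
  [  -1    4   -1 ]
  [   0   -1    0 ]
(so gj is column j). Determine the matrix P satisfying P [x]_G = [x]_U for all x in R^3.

[[0, 0, 2], [-2, 2, 0], [2, -1, 1]]

Let M have columns bj and N have columns gj. Then for every x, N [x]_U = x = M [x]_G, so P = N^(-1) M.
Since det N = -1, N^(-1) has integer entries; multiplying gives P = [[0, 0, 2], [-2, 2, 0], [2, -1, 1]].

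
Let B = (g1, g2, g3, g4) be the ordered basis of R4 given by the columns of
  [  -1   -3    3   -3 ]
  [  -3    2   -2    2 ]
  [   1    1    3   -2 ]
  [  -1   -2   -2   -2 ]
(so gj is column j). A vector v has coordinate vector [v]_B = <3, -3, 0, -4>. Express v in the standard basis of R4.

<18, -23, 8, 11>

By definition v = 3g1 - 3g2 + 0·g3 - 4g4.
Summing componentwise gives <18, -23, 8, 11>.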